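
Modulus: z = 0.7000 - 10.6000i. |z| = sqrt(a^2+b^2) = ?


|z| = sqrt(0.7^2 + (-10.6)^2) = sqrt(0.49 + 112.36) = sqrt(112.85) = 10.6231

|z| = 10.6231


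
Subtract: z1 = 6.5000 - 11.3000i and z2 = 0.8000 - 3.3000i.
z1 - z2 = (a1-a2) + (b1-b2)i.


Real: 6.5 - 0.8 = 5.7
Imag: -11.3 + 3.3 = -8

5.7000 - 8.0000i


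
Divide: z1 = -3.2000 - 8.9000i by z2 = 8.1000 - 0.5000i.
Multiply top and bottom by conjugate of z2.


Conjugate of z2 = 8.1000 + 0.5000i
Numerator: (-3.2000 - 8.9000i)(8.1000 + 0.5000i) = -21.4700 - 73.6900i
Denominator: 8.1^2 + (-0.5)^2 = 65.86
Result = (-21.4700 - 73.6900i)/65.86

-0.3260 - 1.1189i


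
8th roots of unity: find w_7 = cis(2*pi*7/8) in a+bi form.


Angle = 360*7/8 = 315°
a = cos(315°) = 0.7071
b = sin(315°) = -0.7071

0.7071 - 0.7071i


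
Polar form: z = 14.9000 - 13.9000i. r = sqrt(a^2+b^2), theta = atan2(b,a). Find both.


r = sqrt(222.01+193.21) = sqrt(415.22) = 20.3769
theta = atan2(-13.9, 14.9) = -43.0114 degrees

r = 20.3769, theta = -43.0114 degrees


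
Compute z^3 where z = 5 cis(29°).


r^3 = 5^3 = 125
n*theta = 3*29° = 87° = 87° (mod 360)
a = 125*cos(87°) = 6.5420
b = 125*sin(87°) = 124.8287

125 cis(87°) = 6.5420 + 124.8287i


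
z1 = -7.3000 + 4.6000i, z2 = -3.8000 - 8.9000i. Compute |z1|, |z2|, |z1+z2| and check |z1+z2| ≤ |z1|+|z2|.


|z1| = sqrt((-7.3)^2 + 4.6^2) = sqrt(74.45) = 8.6284
|z2| = sqrt((-3.8)^2 + (-8.9)^2) = sqrt(93.65) = 9.6773
z1+z2 = -11.1000 - 4.3000i
|z1+z2| = sqrt(141.7) = 11.9038
|z1|+|z2| = 8.6284 + 9.6773 = 18.3057

|z1+z2| = 11.9038 ≤ |z1|+|z2| = 18.3057 (verified)


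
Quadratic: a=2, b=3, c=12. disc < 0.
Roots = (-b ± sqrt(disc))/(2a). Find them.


disc = 3^2 - 4*2*12 = 9 - 96 = -87
sqrt(|disc|) = sqrt(87) = 9.3274
Real part = -3/(2*2) = -0.7500
Imag part = 9.3274/(2*2) = 2.3318

-0.7500 ± 2.3318i


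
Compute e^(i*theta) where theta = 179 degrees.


cos(179°) = -0.9998
sin(179°) = 0.0175

e^(i*179°) = -0.9998 + 0.0175i


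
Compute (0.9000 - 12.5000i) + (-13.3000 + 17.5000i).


Real: 0.9 - 13.3 = -12.4
Imag: -12.5 + 17.5 = 5

-12.4000 + 5.0000i


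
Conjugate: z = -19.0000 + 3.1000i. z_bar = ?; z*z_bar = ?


z_bar = -19.0000 - 3.1000i
z*z_bar = (-19)^2 + 3.1^2 = 361 + 9.61 = 370.61

z_bar = -19.0000 - 3.1000i, z*z_bar = 370.61


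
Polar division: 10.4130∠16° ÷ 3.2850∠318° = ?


r = 10.4130 / 3.2850 = 3.1699
theta = 16° - 318° = -302° = 58° (mod 360)

3.1699 cis(58°)


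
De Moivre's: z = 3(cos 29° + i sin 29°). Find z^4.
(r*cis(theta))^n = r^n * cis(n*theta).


r^4 = 3^4 = 81
n*theta = 4*29° = 116° = 116° (mod 360)
a = 81*cos(116°) = -35.5081
b = 81*sin(116°) = 72.8023

81 cis(116°) = -35.5081 + 72.8023i


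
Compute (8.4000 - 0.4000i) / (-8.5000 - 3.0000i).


Conjugate of z2 = -8.5000 + 3.0000i
Numerator: (8.4000 - 0.4000i)(-8.5000 + 3.0000i) = -70.2000 + 28.6000i
Denominator: (-8.5)^2 + (-3)^2 = 81.25
Result = (-70.2000 + 28.6000i)/81.25

-0.8640 + 0.3520i


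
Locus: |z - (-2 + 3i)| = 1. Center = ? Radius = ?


|z - z0| = r is a circle with center z0 and radius r.
Center = (-2, 3), radius = 1

Circle with center (-2, 3) and radius 1


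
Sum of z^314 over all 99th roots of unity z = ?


The roots are w_k = w^k with w = e^(2*pi*i/99), and (w^k)^314 = (w^314)^k.
So S = 1 + u + u^2 + ... + u^(98) with u = w^314.
314 = 3*99 + 17, so 314 is not a multiple of 99: u = (w^99)^3 * w^17 = w^17 ≠ 1 (w is a primitive 99th root), while u^99 = (w^99)^314 = 1.
Geometric series: S = (1 - u^99)/(1 - u) = (1 - 1)/(1 - u) = 0

S = 0


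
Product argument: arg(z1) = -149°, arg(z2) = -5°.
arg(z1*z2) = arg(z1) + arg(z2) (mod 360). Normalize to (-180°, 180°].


arg(z1*z2) = -149° - 5° = -154°
Normalized to (-180°, 180°]: -154°

-154°


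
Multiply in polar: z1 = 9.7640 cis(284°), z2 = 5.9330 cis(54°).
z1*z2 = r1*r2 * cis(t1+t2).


r = 9.7640 * 5.9330 = 57.9298
theta = 284° + 54° = 338° = 338° (mod 360)

57.9298 cis(338°)


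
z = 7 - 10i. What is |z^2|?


|z| = sqrt(49+100) = sqrt(149) = 12.2066
|z^2| = |z|^2 = (sqrt(149))^2 = 149

|z^2| = 149


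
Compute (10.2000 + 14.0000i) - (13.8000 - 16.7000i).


Real: 10.2 - 13.8 = -3.6
Imag: 14 + 16.7 = 30.7

-3.6000 + 30.7000i


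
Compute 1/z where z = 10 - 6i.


|z|^2 = 100+36 = 136
1/z = (10 + 6i)/136

1/z = 0.0735 + 0.0441i


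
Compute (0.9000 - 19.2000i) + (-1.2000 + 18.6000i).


Real: 0.9 - 1.2 = -0.3
Imag: -19.2 + 18.6 = -0.6

-0.3000 - 0.6000i


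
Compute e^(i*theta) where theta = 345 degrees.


cos(345°) = 0.9659
sin(345°) = -0.2588

e^(i*345°) = 0.9659 - 0.2588i


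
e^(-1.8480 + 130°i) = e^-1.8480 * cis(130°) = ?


e^-1.8480 = 0.1576
cos(130°) = -0.6428
sin(130°) = 0.766
Real = 0.1576*(-0.6428) = -0.1013
Imag = 0.1576*0.766 = 0.1207

-0.1013 + 0.1207i


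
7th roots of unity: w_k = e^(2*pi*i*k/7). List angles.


The 7th roots of unity are cis(360k/7°) for k=0..6
Angle step = 360/7 = 51.4286°
Primitive root: cis(51.4286°)
Primitive root = 0.6235 + 0.7818i

7 roots at angles: 0°, 51.4286°, 102.8571°, 154.2857°, 205.7143°, 257.1429°, 308.5714°


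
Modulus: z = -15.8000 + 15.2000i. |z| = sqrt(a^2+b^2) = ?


|z| = sqrt((-15.8)^2 + 15.2^2) = sqrt(249.64 + 231.04) = sqrt(480.68) = 21.9244

|z| = 21.9244


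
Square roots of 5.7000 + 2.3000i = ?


|z| = sqrt(32.49+5.29) = 6.1465
sqrt((|z|+a)/2) = sqrt((6.1465+5.7)/2) = sqrt(5.9233) = 2.4338
sqrt((|z|-a)/2) = sqrt((6.1465-5.7)/2) = sqrt(0.2233) = 0.4725

±(2.4338 + 0.4725i) i.e. 2.4338 + 0.4725i and -2.4338 - 0.4725i


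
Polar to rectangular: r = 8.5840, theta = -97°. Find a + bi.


a = 8.5840*cos(-97°) = 8.5840*(-0.12187) = -1.0461
b = 8.5840*sin(-97°) = 8.5840*(-0.99255) = -8.5200

-1.0461 - 8.5200i


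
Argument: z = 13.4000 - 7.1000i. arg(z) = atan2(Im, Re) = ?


Re = 13.4, Im = -7.1
arg = atan2(-7.1, 13.4) = -27.9169 degrees

arg(z) = -27.9169 degrees


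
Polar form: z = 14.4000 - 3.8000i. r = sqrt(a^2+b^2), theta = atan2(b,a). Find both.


r = sqrt(207.36+14.44) = sqrt(221.8) = 14.8930
theta = atan2(-3.8, 14.4) = -14.7827 degrees

r = 14.8930, theta = -14.7827 degrees


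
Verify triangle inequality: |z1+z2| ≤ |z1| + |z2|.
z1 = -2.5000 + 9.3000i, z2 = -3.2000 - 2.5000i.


|z1| = sqrt((-2.5)^2 + 9.3^2) = sqrt(92.74) = 9.6302
|z2| = sqrt((-3.2)^2 + (-2.5)^2) = sqrt(16.49) = 4.0608
z1+z2 = -5.7000 + 6.8000i
|z1+z2| = sqrt(78.73) = 8.8730
|z1|+|z2| = 9.6302 + 4.0608 = 13.6910

|z1+z2| = 8.8730 ≤ |z1|+|z2| = 13.6910 (verified)


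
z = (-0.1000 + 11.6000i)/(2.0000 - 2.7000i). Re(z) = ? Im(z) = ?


Multiply by conjugate: (-0.1000 + 11.6000i)(2.0000 + 2.7000i) / (2^2 + (-2.7)^2)
Numerator real = -0.1*2 + 11.6*(-2.7) = -31.52
Numerator imag = 11.6*2 - (-0.1)*(-2.7) = 22.93
Denominator = 11.29
Re(z) = -31.52/11.29 = -2.7919
Im(z) = 22.93/11.29 = 2.0310

Re(z) = -2.7919, Im(z) = 2.0310


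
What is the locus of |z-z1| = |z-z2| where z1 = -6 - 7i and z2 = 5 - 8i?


Equal distances means the locus is the perpendicular bisector of z1 and z2.
Midpoint = ((-6+5)/2, (-7+(-8))/2) = (-0.5000, -7.5000)

Perpendicular bisector through (-0.5000, -7.5000)


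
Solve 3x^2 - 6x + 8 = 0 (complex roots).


disc = (-6)^2 - 4*3*8 = 36 - 96 = -60
sqrt(|disc|) = sqrt(60) = 7.7460
Real part = 6/(2*3) = 1.0000
Imag part = 7.7460/(2*3) = 1.2910

1.0000 ± 1.2910i


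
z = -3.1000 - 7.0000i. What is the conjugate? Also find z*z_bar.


z_bar = -3.1000 + 7.0000i
z*z_bar = (-3.1)^2 + (-7)^2 = 9.61 + 49 = 58.61

z_bar = -3.1000 + 7.0000i, z*z_bar = 58.61


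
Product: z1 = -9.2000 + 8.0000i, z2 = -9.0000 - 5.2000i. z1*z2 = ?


Real = -9.2*(-9) - 8*(-5.2) = 82.8 - (-41.6) = 124.4
Imag = -9.2*(-5.2) - (9)*8 = 47.84 - (72) = -24.16

124.4000 - 24.1600i


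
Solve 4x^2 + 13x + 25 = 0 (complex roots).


disc = 13^2 - 4*4*25 = 169 - 400 = -231
sqrt(|disc|) = sqrt(231) = 15.1987
Real part = -13/(2*4) = -1.6250
Imag part = 15.1987/(2*4) = 1.8998

-1.6250 ± 1.8998i


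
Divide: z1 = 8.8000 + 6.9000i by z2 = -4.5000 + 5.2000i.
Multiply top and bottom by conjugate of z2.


Conjugate of z2 = -4.5000 - 5.2000i
Numerator: (8.8000 + 6.9000i)(-4.5000 - 5.2000i) = -3.7200 - 76.8100i
Denominator: (-4.5)^2 + 5.2^2 = 47.29
Result = (-3.7200 - 76.8100i)/47.29

-0.0787 - 1.6242i


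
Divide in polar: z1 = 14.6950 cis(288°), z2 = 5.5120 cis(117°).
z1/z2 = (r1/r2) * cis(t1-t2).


r = 14.6950 / 5.5120 = 2.6660
theta = 288° - 117° = 171° = 171° (mod 360)

2.6660 cis(171°)


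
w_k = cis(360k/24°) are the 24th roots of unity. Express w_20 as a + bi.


Angle = 360*20/24 = 300°
a = cos(300°) = 0.5000
b = sin(300°) = -0.8660

0.5000 - 0.8660i


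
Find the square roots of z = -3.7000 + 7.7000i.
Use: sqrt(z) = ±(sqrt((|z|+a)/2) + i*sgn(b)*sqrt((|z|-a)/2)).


|z| = sqrt(13.69+59.29) = 8.5428
sqrt((|z|+a)/2) = sqrt((8.5428+(-3.7))/2) = sqrt(2.4214) = 1.5561
sqrt((|z|-a)/2) = sqrt((8.5428-(-3.7))/2) = sqrt(6.1214) = 2.4741

±(1.5561 + 2.4741i) i.e. 1.5561 + 2.4741i and -1.5561 - 2.4741i


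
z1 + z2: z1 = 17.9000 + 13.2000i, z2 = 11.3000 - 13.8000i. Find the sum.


Real: 17.9 + 11.3 = 29.2
Imag: 13.2 - 13.8 = -0.6

29.2000 - 0.6000i


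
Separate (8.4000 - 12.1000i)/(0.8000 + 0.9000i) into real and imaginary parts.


Multiply by conjugate: (8.4000 - 12.1000i)(0.8000 - 0.9000i) / (0.8^2 + 0.9^2)
Numerator real = 8.4*0.8 - (12.1)*0.9 = -4.17
Numerator imag = -12.1*0.8 - 8.4*0.9 = -17.24
Denominator = 1.45
Re(z) = -4.17/1.45 = -2.8759
Im(z) = -17.24/1.45 = -11.8897

Re(z) = -2.8759, Im(z) = -11.8897


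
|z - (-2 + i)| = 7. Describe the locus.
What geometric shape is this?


|z - z0| = r is a circle with center z0 and radius r.
Center = (-2, 1), radius = 7

Circle with center (-2, 1) and radius 7


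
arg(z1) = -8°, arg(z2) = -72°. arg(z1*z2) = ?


arg(z1*z2) = -8° - 72° = -80°
Normalized to (-180°, 180°]: -80°

-80°


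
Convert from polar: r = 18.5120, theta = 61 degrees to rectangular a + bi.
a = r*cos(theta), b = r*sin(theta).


a = 18.5120*cos(61°) = 18.5120*0.48481 = 8.9748
b = 18.5120*sin(61°) = 18.5120*0.87462 = 16.1910

8.9748 + 16.1910i


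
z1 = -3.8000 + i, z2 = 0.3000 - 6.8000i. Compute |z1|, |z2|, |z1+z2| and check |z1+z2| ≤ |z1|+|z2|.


|z1| = sqrt((-3.8)^2 + 1^2) = sqrt(15.44) = 3.9294
|z2| = sqrt(0.3^2 + (-6.8)^2) = sqrt(46.33) = 6.8066
z1+z2 = -3.5000 - 5.8000i
|z1+z2| = sqrt(45.89) = 6.7742
|z1|+|z2| = 3.9294 + 6.8066 = 10.7360

|z1+z2| = 6.7742 ≤ |z1|+|z2| = 10.7360 (verified)


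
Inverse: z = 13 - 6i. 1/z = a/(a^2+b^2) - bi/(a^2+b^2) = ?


|z|^2 = 169+36 = 205
1/z = (13 + 6i)/205

1/z = 0.0634 + 0.0293i


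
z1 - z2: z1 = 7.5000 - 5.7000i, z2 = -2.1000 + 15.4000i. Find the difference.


Real: 7.5 + 2.1 = 9.6
Imag: -5.7 - 15.4 = -21.1

9.6000 - 21.1000i


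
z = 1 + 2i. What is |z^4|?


|z| = sqrt(1+4) = sqrt(5) = 2.2361
|z^4| = |z|^4 = (sqrt(5))^4 = 5^2 = 25

|z^4| = 25


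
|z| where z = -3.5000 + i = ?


|z| = sqrt((-3.5)^2 + 1^2) = sqrt(12.25 + 1) = sqrt(13.25) = 3.6401

|z| = 3.6401


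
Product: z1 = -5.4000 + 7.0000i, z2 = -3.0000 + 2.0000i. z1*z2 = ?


Real = -5.4*(-3) - 7*2 = 16.2 - 14 = 2.2
Imag = -5.4*2 - (3)*7 = -10.8 - (21) = -31.8

2.2000 - 31.8000i


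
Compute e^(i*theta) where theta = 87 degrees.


cos(87°) = 0.0523
sin(87°) = 0.9986

e^(i*87°) = 0.0523 + 0.9986i


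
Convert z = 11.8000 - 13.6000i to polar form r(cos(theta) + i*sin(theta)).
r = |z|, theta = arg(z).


r = sqrt(139.24+184.96) = sqrt(324.2) = 18.0056
theta = atan2(-13.6, 11.8) = -49.0536 degrees

r = 18.0056, theta = -49.0536 degrees


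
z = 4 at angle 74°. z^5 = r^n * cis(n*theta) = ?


r^5 = 4^5 = 1024
n*theta = 5*74° = 370° = 10° (mod 360)
a = 1024*cos(10°) = 1008.4431
b = 1024*sin(10°) = 177.8157

1024 cis(10°) = 1008.4431 + 177.8157i


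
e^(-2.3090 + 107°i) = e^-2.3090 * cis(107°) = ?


e^-2.3090 = 0.09936
cos(107°) = -0.2924
sin(107°) = 0.9563
Real = 0.09936*(-0.2924) = -0.0291
Imag = 0.09936*0.9563 = 0.0950

-0.0291 + 0.0950i


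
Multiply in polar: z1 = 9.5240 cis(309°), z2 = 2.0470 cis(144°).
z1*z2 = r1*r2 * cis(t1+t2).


r = 9.5240 * 2.0470 = 19.4956
theta = 309° + 144° = 453° = 93° (mod 360)

19.4956 cis(93°)


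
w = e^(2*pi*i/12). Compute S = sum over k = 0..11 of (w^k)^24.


The roots are w_k = w^k with w = e^(2*pi*i/12), and (w^k)^24 = (w^24)^k.
So S = 1 + u + u^2 + ... + u^(11) with u = w^24.
24 = 2*12 + 0, so 24 is a multiple of 12 and u = (w^12)^2 = 1.
Every one of the 12 terms equals 1: S = 12

S = 12


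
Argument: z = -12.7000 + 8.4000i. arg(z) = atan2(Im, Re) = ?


Re = -12.7, Im = 8.4
arg = atan2(8.4, -12.7) = 146.5187 degrees

arg(z) = 146.5187 degrees


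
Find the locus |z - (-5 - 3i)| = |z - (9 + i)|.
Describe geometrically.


Equal distances means the locus is the perpendicular bisector of z1 and z2.
Midpoint = ((-5+9)/2, (-3+1)/2) = (2.0000, -1.0000)

Perpendicular bisector through (2.0000, -1.0000)


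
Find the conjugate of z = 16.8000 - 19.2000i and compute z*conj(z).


z_bar = 16.8000 + 19.2000i
z*z_bar = 16.8^2 + (-19.2)^2 = 282.24 + 368.64 = 650.88

z_bar = 16.8000 + 19.2000i, z*z_bar = 650.88


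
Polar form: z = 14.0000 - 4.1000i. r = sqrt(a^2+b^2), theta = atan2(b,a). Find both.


r = sqrt(196+16.81) = sqrt(212.81) = 14.5880
theta = atan2(-4.1, 14) = -16.3230 degrees

r = 14.5880, theta = -16.3230 degrees


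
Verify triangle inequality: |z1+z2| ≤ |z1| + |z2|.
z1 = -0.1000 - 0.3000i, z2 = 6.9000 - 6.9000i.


|z1| = sqrt((-0.1)^2 + (-0.3)^2) = sqrt(0.1) = 0.3162
|z2| = sqrt(6.9^2 + (-6.9)^2) = sqrt(95.22) = 9.7581
z1+z2 = 6.8000 - 7.2000i
|z1+z2| = sqrt(98.08) = 9.9035
|z1|+|z2| = 0.3162 + 9.7581 = 10.0743

|z1+z2| = 9.9035 ≤ |z1|+|z2| = 10.0743 (verified)


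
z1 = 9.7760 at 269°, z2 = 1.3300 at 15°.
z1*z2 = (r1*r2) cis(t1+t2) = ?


r = 9.7760 * 1.3300 = 13.0021
theta = 269° + 15° = 284° = 284° (mod 360)

13.0021 cis(284°)


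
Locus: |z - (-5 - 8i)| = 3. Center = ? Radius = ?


|z - z0| = r is a circle with center z0 and radius r.
Center = (-5, -8), radius = 3

Circle with center (-5, -8) and radius 3


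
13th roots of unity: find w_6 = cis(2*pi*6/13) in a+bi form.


Angle = 360*6/13 = 166.1538°
a = cos(166.1538°) = -0.9709
b = sin(166.1538°) = 0.2393

-0.9709 + 0.2393i


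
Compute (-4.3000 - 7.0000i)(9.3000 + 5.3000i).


Real = -4.3*9.3 - (-7)*5.3 = -39.99 - (-37.1) = -2.89
Imag = -4.3*5.3 + 9.3*(-7) = -22.79 - (65.1) = -87.89

-2.8900 - 87.8900i


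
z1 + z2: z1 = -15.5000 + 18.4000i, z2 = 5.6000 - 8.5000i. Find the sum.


Real: -15.5 + 5.6 = -9.9
Imag: 18.4 - 8.5 = 9.9

-9.9000 + 9.9000i


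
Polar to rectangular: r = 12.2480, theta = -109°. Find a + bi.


a = 12.2480*cos(-109°) = 12.2480*(-0.32557) = -3.9876
b = 12.2480*sin(-109°) = 12.2480*(-0.94552) = -11.5807

-3.9876 - 11.5807i


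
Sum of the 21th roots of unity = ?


The sum of all 21th roots of unity is 0.
Geometric series: (1 - w^21)/(1 - w) = (1-1)/(1-w) = 0 since w^21 = 1, w ≠ 1.
Alternatively: coefficient of z^20 in z^21 - 1 is 0.

0


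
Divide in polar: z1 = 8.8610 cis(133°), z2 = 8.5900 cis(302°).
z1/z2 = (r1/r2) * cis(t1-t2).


r = 8.8610 / 8.5900 = 1.0315
theta = 133° - 302° = -169° = 191° (mod 360)

1.0315 cis(191°)


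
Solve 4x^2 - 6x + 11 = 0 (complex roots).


disc = (-6)^2 - 4*4*11 = 36 - 176 = -140
sqrt(|disc|) = sqrt(140) = 11.8322
Real part = 6/(2*4) = 0.7500
Imag part = 11.8322/(2*4) = 1.4790

0.7500 ± 1.4790i


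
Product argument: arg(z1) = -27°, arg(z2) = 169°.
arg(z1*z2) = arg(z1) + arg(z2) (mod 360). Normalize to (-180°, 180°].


arg(z1*z2) = -27° + 169° = 142°
Normalized to (-180°, 180°]: 142°

142°


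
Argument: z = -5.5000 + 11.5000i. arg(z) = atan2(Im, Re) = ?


Re = -5.5, Im = 11.5
arg = atan2(11.5, -5.5) = 115.5600 degrees

arg(z) = 115.5600 degrees


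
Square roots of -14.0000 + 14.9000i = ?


|z| = sqrt(196+222.01) = 20.4453
sqrt((|z|+a)/2) = sqrt((20.4453+(-14))/2) = sqrt(3.2226) = 1.7952
sqrt((|z|-a)/2) = sqrt((20.4453-(-14))/2) = sqrt(17.2226) = 4.1500

±(1.7952 + 4.1500i) i.e. 1.7952 + 4.1500i and -1.7952 - 4.1500i


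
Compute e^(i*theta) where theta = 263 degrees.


cos(263°) = -0.1219
sin(263°) = -0.9925

e^(i*263°) = -0.1219 - 0.9925i


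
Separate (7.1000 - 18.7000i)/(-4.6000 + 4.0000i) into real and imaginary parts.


Multiply by conjugate: (7.1000 - 18.7000i)(-4.6000 - 4.0000i) / ((-4.6)^2 + 4^2)
Numerator real = 7.1*(-4.6) - (18.7)*4 = -107.46
Numerator imag = -18.7*(-4.6) - 7.1*4 = 57.62
Denominator = 37.16
Re(z) = -107.46/37.16 = -2.8918
Im(z) = 57.62/37.16 = 1.5506

Re(z) = -2.8918, Im(z) = 1.5506


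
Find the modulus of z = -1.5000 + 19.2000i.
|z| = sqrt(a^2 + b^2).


|z| = sqrt((-1.5)^2 + 19.2^2) = sqrt(2.25 + 368.64) = sqrt(370.89) = 19.2585

|z| = 19.2585


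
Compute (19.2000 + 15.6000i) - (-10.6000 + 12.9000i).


Real: 19.2 + 10.6 = 29.8
Imag: 15.6 - 12.9 = 2.7

29.8000 + 2.7000i


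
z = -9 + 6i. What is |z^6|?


|z| = sqrt(81+36) = sqrt(117) = 10.8167
|z^6| = |z|^6 = (sqrt(117))^6 = 117^3 = 1601613

|z^6| = 1601613


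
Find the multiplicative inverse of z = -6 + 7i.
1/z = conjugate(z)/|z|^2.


|z|^2 = 36+49 = 85
1/z = (-6 - 7i)/85

1/z = -0.0706 - 0.0824i


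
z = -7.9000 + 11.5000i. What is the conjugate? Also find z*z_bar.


z_bar = -7.9000 - 11.5000i
z*z_bar = (-7.9)^2 + 11.5^2 = 62.41 + 132.25 = 194.66

z_bar = -7.9000 - 11.5000i, z*z_bar = 194.66


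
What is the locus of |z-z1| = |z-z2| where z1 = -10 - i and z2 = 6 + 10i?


Equal distances means the locus is the perpendicular bisector of z1 and z2.
Midpoint = ((-10+6)/2, (-1+10)/2) = (-2.0000, 4.5000)

Perpendicular bisector through (-2.0000, 4.5000)


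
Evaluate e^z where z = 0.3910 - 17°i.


e^0.3910 = 1.4785
cos(-17°) = 0.9563
sin(-17°) = -0.2924
Real = 1.4785*0.9563 = 1.4139
Imag = 1.4785*(-0.2924) = -0.4323

1.4139 - 0.4323i


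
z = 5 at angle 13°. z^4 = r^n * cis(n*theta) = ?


r^4 = 5^4 = 625
n*theta = 4*13° = 52° = 52° (mod 360)
a = 625*cos(52°) = 384.7884
b = 625*sin(52°) = 492.5067

625 cis(52°) = 384.7884 + 492.5067i


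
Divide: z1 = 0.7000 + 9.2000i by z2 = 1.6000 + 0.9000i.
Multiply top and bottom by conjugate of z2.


Conjugate of z2 = 1.6000 - 0.9000i
Numerator: (0.7000 + 9.2000i)(1.6000 - 0.9000i) = 9.4000 + 14.0900i
Denominator: 1.6^2 + 0.9^2 = 3.37
Result = (9.4000 + 14.0900i)/3.37

2.7893 + 4.1810i


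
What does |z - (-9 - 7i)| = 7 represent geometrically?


|z - z0| = r is a circle with center z0 and radius r.
Center = (-9, -7), radius = 7

Circle with center (-9, -7) and radius 7


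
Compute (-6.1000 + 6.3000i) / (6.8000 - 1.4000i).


Conjugate of z2 = 6.8000 + 1.4000i
Numerator: (-6.1000 + 6.3000i)(6.8000 + 1.4000i) = -50.3000 + 34.3000i
Denominator: 6.8^2 + (-1.4)^2 = 48.2
Result = (-50.3000 + 34.3000i)/48.2

-1.0436 + 0.7116i


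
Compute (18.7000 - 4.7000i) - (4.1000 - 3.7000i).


Real: 18.7 - 4.1 = 14.6
Imag: -4.7 + 3.7 = -1

14.6000 - i


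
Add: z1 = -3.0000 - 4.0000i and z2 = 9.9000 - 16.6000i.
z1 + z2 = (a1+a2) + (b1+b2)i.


Real: -3 + 9.9 = 6.9
Imag: -4 - 16.6 = -20.6

6.9000 - 20.6000i


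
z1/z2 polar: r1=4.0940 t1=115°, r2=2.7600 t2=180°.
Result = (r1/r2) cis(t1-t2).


r = 4.0940 / 2.7600 = 1.4833
theta = 115° - 180° = -65° = 295° (mod 360)

1.4833 cis(295°)


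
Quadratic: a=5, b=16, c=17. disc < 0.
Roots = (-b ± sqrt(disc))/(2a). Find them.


disc = 16^2 - 4*5*17 = 256 - 340 = -84
sqrt(|disc|) = sqrt(84) = 9.1652
Real part = -16/(2*5) = -1.6000
Imag part = 9.1652/(2*5) = 0.9165

-1.6000 ± 0.9165i


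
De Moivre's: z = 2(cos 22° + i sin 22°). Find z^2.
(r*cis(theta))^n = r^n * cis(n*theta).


r^2 = 2^2 = 4
n*theta = 2*22° = 44° = 44° (mod 360)
a = 4*cos(44°) = 2.8774
b = 4*sin(44°) = 2.7786

4 cis(44°) = 2.8774 + 2.7786i


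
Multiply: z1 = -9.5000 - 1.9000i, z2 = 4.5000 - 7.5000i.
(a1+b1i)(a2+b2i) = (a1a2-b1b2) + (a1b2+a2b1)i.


Real = -9.5*4.5 - (-1.9)*(-7.5) = -42.75 - 14.25 = -57
Imag = -9.5*(-7.5) + 4.5*(-1.9) = 71.25 - (8.55) = 62.7

-57.0000 + 62.7000i


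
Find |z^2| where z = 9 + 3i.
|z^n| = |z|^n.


|z| = sqrt(81+9) = sqrt(90) = 9.4868
|z^2| = |z|^2 = (sqrt(90))^2 = 90

|z^2| = 90


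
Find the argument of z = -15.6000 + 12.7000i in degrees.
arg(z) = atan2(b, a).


Re = -15.6, Im = 12.7
arg = atan2(12.7, -15.6) = 140.8509 degrees

arg(z) = 140.8509 degrees


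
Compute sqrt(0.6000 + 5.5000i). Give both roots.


|z| = sqrt(0.36+30.25) = 5.5326
sqrt((|z|+a)/2) = sqrt((5.5326+0.6)/2) = sqrt(3.0663) = 1.7511
sqrt((|z|-a)/2) = sqrt((5.5326-0.6)/2) = sqrt(2.4663) = 1.5705

±(1.7511 + 1.5705i) i.e. 1.7511 + 1.5705i and -1.7511 - 1.5705i


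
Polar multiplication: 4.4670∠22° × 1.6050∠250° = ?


r = 4.4670 * 1.6050 = 7.1695
theta = 22° + 250° = 272° = 272° (mod 360)

7.1695 cis(272°)


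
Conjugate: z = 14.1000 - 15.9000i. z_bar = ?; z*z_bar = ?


z_bar = 14.1000 + 15.9000i
z*z_bar = 14.1^2 + (-15.9)^2 = 198.81 + 252.81 = 451.62

z_bar = 14.1000 + 15.9000i, z*z_bar = 451.62


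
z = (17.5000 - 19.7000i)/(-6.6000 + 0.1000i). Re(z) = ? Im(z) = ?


Multiply by conjugate: (17.5000 - 19.7000i)(-6.6000 - 0.1000i) / ((-6.6)^2 + 0.1^2)
Numerator real = 17.5*(-6.6) - (19.7)*0.1 = -117.47
Numerator imag = -19.7*(-6.6) - 17.5*0.1 = 128.27
Denominator = 43.57
Re(z) = -117.47/43.57 = -2.6961
Im(z) = 128.27/43.57 = 2.9440

Re(z) = -2.6961, Im(z) = 2.9440


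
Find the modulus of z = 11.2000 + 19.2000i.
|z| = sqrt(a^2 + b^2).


|z| = sqrt(11.2^2 + 19.2^2) = sqrt(125.44 + 368.64) = sqrt(494.08) = 22.2279

|z| = 22.2279


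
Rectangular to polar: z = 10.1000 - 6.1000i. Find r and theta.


r = sqrt(102.01+37.21) = sqrt(139.22) = 11.7992
theta = atan2(-6.1, 10.1) = -31.1303 degrees

r = 11.7992, theta = -31.1303 degrees


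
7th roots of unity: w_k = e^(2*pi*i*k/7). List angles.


The 7th roots of unity are cis(360k/7°) for k=0..6
Angle step = 360/7 = 51.4286°
Primitive root: cis(51.4286°)
Primitive root = 0.6235 + 0.7818i

7 roots at angles: 0°, 51.4286°, 102.8571°, 154.2857°, 205.7143°, 257.1429°, 308.5714°


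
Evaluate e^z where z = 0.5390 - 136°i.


e^0.5390 = 1.71429
cos(-136°) = -0.71934
sin(-136°) = -0.69466
Real = 1.71429*(-0.71934) = -1.2332
Imag = 1.71429*(-0.69466) = -1.1908

-1.2332 - 1.1908i


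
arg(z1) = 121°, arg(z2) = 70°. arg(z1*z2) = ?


arg(z1*z2) = 121° + 70° = 191°
Normalized to (-180°, 180°]: -169°

-169°


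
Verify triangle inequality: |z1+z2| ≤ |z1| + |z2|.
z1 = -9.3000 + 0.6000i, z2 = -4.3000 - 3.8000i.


|z1| = sqrt((-9.3)^2 + 0.6^2) = sqrt(86.85) = 9.3193
|z2| = sqrt((-4.3)^2 + (-3.8)^2) = sqrt(32.93) = 5.7385
z1+z2 = -13.6000 - 3.2000i
|z1+z2| = sqrt(195.2) = 13.9714
|z1|+|z2| = 9.3193 + 5.7385 = 15.0578

|z1+z2| = 13.9714 ≤ |z1|+|z2| = 15.0578 (verified)


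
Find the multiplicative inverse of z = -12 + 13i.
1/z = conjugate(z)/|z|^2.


|z|^2 = 144+169 = 313
1/z = (-12 - 13i)/313

1/z = -0.0383 - 0.0415i


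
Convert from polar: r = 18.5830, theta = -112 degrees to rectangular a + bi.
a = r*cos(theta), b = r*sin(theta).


a = 18.5830*cos(-112°) = 18.5830*(-0.374607) = -6.9613
b = 18.5830*sin(-112°) = 18.5830*(-0.927184) = -17.2299

-6.9613 - 17.2299i


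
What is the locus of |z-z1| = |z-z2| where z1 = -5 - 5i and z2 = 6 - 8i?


Equal distances means the locus is the perpendicular bisector of z1 and z2.
Midpoint = ((-5+6)/2, (-5+(-8))/2) = (0.5000, -6.5000)

Perpendicular bisector through (0.5000, -6.5000)


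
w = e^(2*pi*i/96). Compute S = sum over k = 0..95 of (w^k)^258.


The roots are w_k = w^k with w = e^(2*pi*i/96), and (w^k)^258 = (w^258)^k.
So S = 1 + u + u^2 + ... + u^(95) with u = w^258.
258 = 2*96 + 66, so 258 is not a multiple of 96: u = (w^96)^2 * w^66 = w^66 ≠ 1 (w is a primitive 96th root), while u^96 = (w^96)^258 = 1.
Geometric series: S = (1 - u^96)/(1 - u) = (1 - 1)/(1 - u) = 0

S = 0


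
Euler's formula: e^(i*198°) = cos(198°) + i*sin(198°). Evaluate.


cos(198°) = -0.9511
sin(198°) = -0.3090

e^(i*198°) = -0.9511 - 0.3090i


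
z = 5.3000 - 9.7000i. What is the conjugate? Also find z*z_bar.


z_bar = 5.3000 + 9.7000i
z*z_bar = 5.3^2 + (-9.7)^2 = 28.09 + 94.09 = 122.18

z_bar = 5.3000 + 9.7000i, z*z_bar = 122.18


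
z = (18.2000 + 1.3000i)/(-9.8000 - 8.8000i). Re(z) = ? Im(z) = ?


Multiply by conjugate: (18.2000 + 1.3000i)(-9.8000 + 8.8000i) / ((-9.8)^2 + (-8.8)^2)
Numerator real = 18.2*(-9.8) + 1.3*(-8.8) = -189.8
Numerator imag = 1.3*(-9.8) - 18.2*(-8.8) = 147.42
Denominator = 173.48
Re(z) = -189.8/173.48 = -1.0941
Im(z) = 147.42/173.48 = 0.8498

Re(z) = -1.0941, Im(z) = 0.8498


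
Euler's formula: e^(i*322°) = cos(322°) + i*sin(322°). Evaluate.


cos(322°) = 0.7880
sin(322°) = -0.6157

e^(i*322°) = 0.7880 - 0.6157i


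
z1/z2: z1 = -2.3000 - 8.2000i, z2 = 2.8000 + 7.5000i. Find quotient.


Conjugate of z2 = 2.8000 - 7.5000i
Numerator: (-2.3000 - 8.2000i)(2.8000 - 7.5000i) = -67.9400 - 5.7100i
Denominator: 2.8^2 + 7.5^2 = 64.09
Result = (-67.9400 - 5.7100i)/64.09

-1.0601 - 0.0891i


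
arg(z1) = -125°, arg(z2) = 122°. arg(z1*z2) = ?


arg(z1*z2) = -125° + 122° = -3°
Normalized to (-180°, 180°]: -3°

-3°


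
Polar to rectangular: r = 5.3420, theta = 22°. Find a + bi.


a = 5.3420*cos(22°) = 5.3420*0.92718 = 4.9530
b = 5.3420*sin(22°) = 5.3420*0.3746 = 2.0011

4.9530 + 2.0011i


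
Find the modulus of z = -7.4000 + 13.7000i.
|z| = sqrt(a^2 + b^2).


|z| = sqrt((-7.4)^2 + 13.7^2) = sqrt(54.76 + 187.69) = sqrt(242.45) = 15.5708

|z| = 15.5708


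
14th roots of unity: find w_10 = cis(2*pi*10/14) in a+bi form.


Angle = 360*10/14 = 257.1429°
a = cos(257.1429°) = -0.2225
b = sin(257.1429°) = -0.9749

-0.2225 - 0.9749i


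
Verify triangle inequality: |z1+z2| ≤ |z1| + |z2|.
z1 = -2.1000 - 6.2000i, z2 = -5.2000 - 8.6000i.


|z1| = sqrt((-2.1)^2 + (-6.2)^2) = sqrt(42.85) = 6.5460
|z2| = sqrt((-5.2)^2 + (-8.6)^2) = sqrt(101) = 10.0499
z1+z2 = -7.3000 - 14.8000i
|z1+z2| = sqrt(272.33) = 16.5024
|z1|+|z2| = 6.5460 + 10.0499 = 16.5959

|z1+z2| = 16.5024 ≤ |z1|+|z2| = 16.5959 (verified)


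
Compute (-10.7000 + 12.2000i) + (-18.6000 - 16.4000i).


Real: -10.7 - 18.6 = -29.3
Imag: 12.2 - 16.4 = -4.2

-29.3000 - 4.2000i


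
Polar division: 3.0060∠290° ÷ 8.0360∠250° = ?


r = 3.0060 / 8.0360 = 0.3741
theta = 290° - 250° = 40° = 40° (mod 360)

0.3741 cis(40°)


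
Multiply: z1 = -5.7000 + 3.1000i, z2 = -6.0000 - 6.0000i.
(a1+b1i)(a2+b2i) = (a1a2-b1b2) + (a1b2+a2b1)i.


Real = -5.7*(-6) - 3.1*(-6) = 34.2 - (-18.6) = 52.8
Imag = -5.7*(-6) - (6)*3.1 = 34.2 - (18.6) = 15.6

52.8000 + 15.6000i


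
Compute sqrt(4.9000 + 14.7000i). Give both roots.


|z| = sqrt(24.01+216.09) = 15.4952
sqrt((|z|+a)/2) = sqrt((15.4952+4.9)/2) = sqrt(10.1976) = 3.1934
sqrt((|z|-a)/2) = sqrt((15.4952-4.9)/2) = sqrt(5.2976) = 2.3016

±(3.1934 + 2.3016i) i.e. 3.1934 + 2.3016i and -3.1934 - 2.3016i


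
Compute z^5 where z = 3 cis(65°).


r^5 = 3^5 = 243
n*theta = 5*65° = 325° = 325° (mod 360)
a = 243*cos(325°) = 199.0539
b = 243*sin(325°) = -139.3791

243 cis(325°) = 199.0539 - 139.3791i


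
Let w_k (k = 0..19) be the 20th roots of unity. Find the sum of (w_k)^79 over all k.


The roots are w_k = w^k with w = e^(2*pi*i/20), and (w^k)^79 = (w^79)^k.
So S = 1 + u + u^2 + ... + u^(19) with u = w^79.
79 = 3*20 + 19, so 79 is not a multiple of 20: u = (w^20)^3 * w^19 = w^19 ≠ 1 (w is a primitive 20th root), while u^20 = (w^20)^79 = 1.
Geometric series: S = (1 - u^20)/(1 - u) = (1 - 1)/(1 - u) = 0

S = 0


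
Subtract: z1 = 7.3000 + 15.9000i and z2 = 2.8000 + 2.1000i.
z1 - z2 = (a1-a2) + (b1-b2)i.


Real: 7.3 - 2.8 = 4.5
Imag: 15.9 - 2.1 = 13.8

4.5000 + 13.8000i


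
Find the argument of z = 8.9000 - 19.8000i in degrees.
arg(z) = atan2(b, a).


Re = 8.9, Im = -19.8
arg = atan2(-19.8, 8.9) = -65.7963 degrees

arg(z) = -65.7963 degrees


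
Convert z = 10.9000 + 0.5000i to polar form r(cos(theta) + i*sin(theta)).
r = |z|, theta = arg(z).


r = sqrt(118.81+0.25) = sqrt(119.06) = 10.9115
theta = atan2(0.5, 10.9) = 2.6264 degrees

r = 10.9115, theta = 2.6264 degrees


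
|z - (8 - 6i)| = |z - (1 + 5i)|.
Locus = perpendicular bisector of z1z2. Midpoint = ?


Equal distances means the locus is the perpendicular bisector of z1 and z2.
Midpoint = ((8+1)/2, (-6+5)/2) = (4.5000, -0.5000)

Perpendicular bisector through (4.5000, -0.5000)


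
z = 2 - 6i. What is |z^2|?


|z| = sqrt(4+36) = sqrt(40) = 6.3246
|z^2| = |z|^2 = (sqrt(40))^2 = 40

|z^2| = 40


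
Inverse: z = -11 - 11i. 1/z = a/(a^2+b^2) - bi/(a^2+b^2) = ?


|z|^2 = 121+121 = 242
1/z = (-11 + 11i)/242

1/z = -0.0455 + 0.0455i


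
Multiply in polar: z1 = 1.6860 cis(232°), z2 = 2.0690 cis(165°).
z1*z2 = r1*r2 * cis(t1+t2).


r = 1.6860 * 2.0690 = 3.4883
theta = 232° + 165° = 397° = 37° (mod 360)

3.4883 cis(37°)


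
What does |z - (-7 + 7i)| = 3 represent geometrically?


|z - z0| = r is a circle with center z0 and radius r.
Center = (-7, 7), radius = 3

Circle with center (-7, 7) and radius 3


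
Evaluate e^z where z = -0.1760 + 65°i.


e^-0.1760 = 0.8386
cos(65°) = 0.4226
sin(65°) = 0.9063
Real = 0.8386*0.4226 = 0.3544
Imag = 0.8386*0.9063 = 0.7600

0.3544 + 0.7600i


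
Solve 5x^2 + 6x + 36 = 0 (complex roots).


disc = 6^2 - 4*5*36 = 36 - 720 = -684
sqrt(|disc|) = sqrt(684) = 26.1534
Real part = -6/(2*5) = -0.6000
Imag part = 26.1534/(2*5) = 2.6153

-0.6000 ± 2.6153i


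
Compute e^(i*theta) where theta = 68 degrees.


cos(68°) = 0.3746
sin(68°) = 0.9272

e^(i*68°) = 0.3746 + 0.9272i


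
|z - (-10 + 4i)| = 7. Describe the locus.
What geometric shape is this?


|z - z0| = r is a circle with center z0 and radius r.
Center = (-10, 4), radius = 7

Circle with center (-10, 4) and radius 7


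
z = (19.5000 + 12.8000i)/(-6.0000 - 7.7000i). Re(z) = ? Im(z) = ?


Multiply by conjugate: (19.5000 + 12.8000i)(-6.0000 + 7.7000i) / ((-6)^2 + (-7.7)^2)
Numerator real = 19.5*(-6) + 12.8*(-7.7) = -215.56
Numerator imag = 12.8*(-6) - 19.5*(-7.7) = 73.35
Denominator = 95.29
Re(z) = -215.56/95.29 = -2.2621
Im(z) = 73.35/95.29 = 0.7698

Re(z) = -2.2621, Im(z) = 0.7698


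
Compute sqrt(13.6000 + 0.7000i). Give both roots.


|z| = sqrt(184.96+0.49) = 13.6180
sqrt((|z|+a)/2) = sqrt((13.6180+13.6)/2) = sqrt(13.6090) = 3.6890
sqrt((|z|-a)/2) = sqrt((13.6180-13.6)/2) = sqrt(0.0090) = 0.0949

±(3.6890 + 0.0949i) i.e. 3.6890 + 0.0949i and -3.6890 - 0.0949i


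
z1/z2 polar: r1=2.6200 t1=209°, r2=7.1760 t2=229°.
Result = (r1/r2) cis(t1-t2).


r = 2.6200 / 7.1760 = 0.3651
theta = 209° - 229° = -20° = 340° (mod 360)

0.3651 cis(340°)


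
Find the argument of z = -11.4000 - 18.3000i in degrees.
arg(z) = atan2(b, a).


Re = -11.4, Im = -18.3
arg = atan2(-18.3, -11.4) = -121.9209 degrees

arg(z) = -121.9209 degrees


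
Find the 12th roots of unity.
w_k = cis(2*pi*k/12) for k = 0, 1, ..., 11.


The 12th roots of unity are cis(360k/12°) for k=0..11
Angle step = 360/12 = 30°
Primitive root: cis(30°)
Primitive root = 0.8660 + 0.5000i

12 roots at angles: 0°, 30°, 60°, 90°, 120°, 150°, 180°, 210°, 240°, 270°, 300°, 330°


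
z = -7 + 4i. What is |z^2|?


|z| = sqrt(49+16) = sqrt(65) = 8.0623
|z^2| = |z|^2 = (sqrt(65))^2 = 65

|z^2| = 65


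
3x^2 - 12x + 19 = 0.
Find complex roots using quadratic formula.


disc = (-12)^2 - 4*3*19 = 144 - 228 = -84
sqrt(|disc|) = sqrt(84) = 9.1652
Real part = 12/(2*3) = 2.0000
Imag part = 9.1652/(2*3) = 1.5275

2.0000 ± 1.5275i


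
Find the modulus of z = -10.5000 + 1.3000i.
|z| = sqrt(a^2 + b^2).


|z| = sqrt((-10.5)^2 + 1.3^2) = sqrt(110.25 + 1.69) = sqrt(111.94) = 10.5802

|z| = 10.5802


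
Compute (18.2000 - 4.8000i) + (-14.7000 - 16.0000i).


Real: 18.2 - 14.7 = 3.5
Imag: -4.8 - 16 = -20.8

3.5000 - 20.8000i


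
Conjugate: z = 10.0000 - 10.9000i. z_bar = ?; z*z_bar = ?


z_bar = 10.0000 + 10.9000i
z*z_bar = 10^2 + (-10.9)^2 = 100 + 118.81 = 218.81

z_bar = 10.0000 + 10.9000i, z*z_bar = 218.81


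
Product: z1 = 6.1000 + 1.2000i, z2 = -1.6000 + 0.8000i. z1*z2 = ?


Real = 6.1*(-1.6) - 1.2*0.8 = -9.76 - 0.96 = -10.72
Imag = 6.1*0.8 - (1.6)*1.2 = 4.88 - (1.92) = 2.96

-10.7200 + 2.9600i


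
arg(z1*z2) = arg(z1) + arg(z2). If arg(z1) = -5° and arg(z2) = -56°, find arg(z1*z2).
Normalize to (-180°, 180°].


arg(z1*z2) = -5° - 56° = -61°
Normalized to (-180°, 180°]: -61°

-61°


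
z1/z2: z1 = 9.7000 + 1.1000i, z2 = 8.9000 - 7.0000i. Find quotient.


Conjugate of z2 = 8.9000 + 7.0000i
Numerator: (9.7000 + 1.1000i)(8.9000 + 7.0000i) = 78.6300 + 77.6900i
Denominator: 8.9^2 + (-7)^2 = 128.21
Result = (78.6300 + 77.6900i)/128.21

0.6133 + 0.6060i


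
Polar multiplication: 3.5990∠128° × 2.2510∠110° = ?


r = 3.5990 * 2.2510 = 8.1013
theta = 128° + 110° = 238° = 238° (mod 360)

8.1013 cis(238°)


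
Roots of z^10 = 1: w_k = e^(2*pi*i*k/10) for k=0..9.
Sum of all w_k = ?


The sum of all 10th roots of unity is 0.
Geometric series: (1 - w^10)/(1 - w) = (1-1)/(1-w) = 0 since w^10 = 1, w ≠ 1.
Alternatively: coefficient of z^9 in z^10 - 1 is 0.

0


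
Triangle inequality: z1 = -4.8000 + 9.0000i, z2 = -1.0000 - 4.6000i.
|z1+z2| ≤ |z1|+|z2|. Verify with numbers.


|z1| = sqrt((-4.8)^2 + 9^2) = sqrt(104.04) = 10.2000
|z2| = sqrt((-1)^2 + (-4.6)^2) = sqrt(22.16) = 4.7074
z1+z2 = -5.8000 + 4.4000i
|z1+z2| = sqrt(53) = 7.2801
|z1|+|z2| = 10.2000 + 4.7074 = 14.9074

|z1+z2| = 7.2801 ≤ |z1|+|z2| = 14.9074 (verified)


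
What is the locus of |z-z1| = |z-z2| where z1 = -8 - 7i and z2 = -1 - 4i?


Equal distances means the locus is the perpendicular bisector of z1 and z2.
Midpoint = ((-8+(-1))/2, (-7+(-4))/2) = (-4.5000, -5.5000)

Perpendicular bisector through (-4.5000, -5.5000)


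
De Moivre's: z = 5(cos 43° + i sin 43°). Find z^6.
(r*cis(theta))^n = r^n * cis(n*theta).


r^6 = 5^6 = 15625
n*theta = 6*43° = 258° = 258° (mod 360)
a = 15625*cos(258°) = -3248.6202
b = 15625*sin(258°) = -15283.5563

15625 cis(258°) = -3248.6202 - 15283.5563i


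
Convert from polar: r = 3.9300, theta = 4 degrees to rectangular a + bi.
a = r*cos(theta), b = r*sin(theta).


a = 3.9300*cos(4°) = 3.9300*0.99756 = 3.9204
b = 3.9300*sin(4°) = 3.9300*0.069756 = 0.2741

3.9204 + 0.2741i


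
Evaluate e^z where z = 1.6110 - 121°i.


e^1.6110 = 5.0078
cos(-121°) = -0.51504
sin(-121°) = -0.85717
Real = 5.0078*(-0.51504) = -2.5792
Imag = 5.0078*(-0.85717) = -4.2925

-2.5792 - 4.2925i


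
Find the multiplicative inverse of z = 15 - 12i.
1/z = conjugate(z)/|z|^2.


|z|^2 = 225+144 = 369
1/z = (15 + 12i)/369

1/z = 0.0407 + 0.0325i


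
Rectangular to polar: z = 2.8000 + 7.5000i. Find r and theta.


r = sqrt(7.84+56.25) = sqrt(64.09) = 8.0056
theta = atan2(7.5, 2.8) = 69.5277 degrees

r = 8.0056, theta = 69.5277 degrees


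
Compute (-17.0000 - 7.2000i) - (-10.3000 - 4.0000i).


Real: -17 + 10.3 = -6.7
Imag: -7.2 + 4 = -3.2

-6.7000 - 3.2000i


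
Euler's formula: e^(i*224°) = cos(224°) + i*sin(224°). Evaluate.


cos(224°) = -0.7193
sin(224°) = -0.6947

e^(i*224°) = -0.7193 - 0.6947i


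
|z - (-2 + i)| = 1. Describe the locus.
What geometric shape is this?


|z - z0| = r is a circle with center z0 and radius r.
Center = (-2, 1), radius = 1

Circle with center (-2, 1) and radius 1


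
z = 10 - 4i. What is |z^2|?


|z| = sqrt(100+16) = sqrt(116) = 10.7703
|z^2| = |z|^2 = (sqrt(116))^2 = 116

|z^2| = 116


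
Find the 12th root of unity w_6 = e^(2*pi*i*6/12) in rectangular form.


Angle = 360*6/12 = 180°
a = cos(180°) = -1.0000
b = sin(180°) = 0

-1.0000 + 0i


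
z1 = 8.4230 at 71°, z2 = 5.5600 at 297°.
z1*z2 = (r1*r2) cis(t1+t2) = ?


r = 8.4230 * 5.5600 = 46.8319
theta = 71° + 297° = 368° = 8° (mod 360)

46.8319 cis(8°)


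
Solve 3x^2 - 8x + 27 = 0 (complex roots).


disc = (-8)^2 - 4*3*27 = 64 - 324 = -260
sqrt(|disc|) = sqrt(260) = 16.1245
Real part = 8/(2*3) = 1.3333
Imag part = 16.1245/(2*3) = 2.6874

1.3333 ± 2.6874i


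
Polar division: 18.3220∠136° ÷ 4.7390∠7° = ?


r = 18.3220 / 4.7390 = 3.8662
theta = 136° - 7° = 129° = 129° (mod 360)

3.8662 cis(129°)


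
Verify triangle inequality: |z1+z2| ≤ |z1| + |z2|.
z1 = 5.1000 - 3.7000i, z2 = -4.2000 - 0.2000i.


|z1| = sqrt(5.1^2 + (-3.7)^2) = sqrt(39.7) = 6.3008
|z2| = sqrt((-4.2)^2 + (-0.2)^2) = sqrt(17.68) = 4.2048
z1+z2 = 0.9000 - 3.9000i
|z1+z2| = sqrt(16.02) = 4.0025
|z1|+|z2| = 6.3008 + 4.2048 = 10.5056

|z1+z2| = 4.0025 ≤ |z1|+|z2| = 10.5056 (verified)


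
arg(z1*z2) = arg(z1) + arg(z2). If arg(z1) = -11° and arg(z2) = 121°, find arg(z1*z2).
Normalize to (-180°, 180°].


arg(z1*z2) = -11° + 121° = 110°
Normalized to (-180°, 180°]: 110°

110°


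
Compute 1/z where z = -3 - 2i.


|z|^2 = 9+4 = 13
1/z = (-3 + 2i)/13

1/z = -0.2308 + 0.1538i


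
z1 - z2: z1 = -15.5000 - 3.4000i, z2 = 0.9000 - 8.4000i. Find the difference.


Real: -15.5 - 0.9 = -16.4
Imag: -3.4 + 8.4 = 5

-16.4000 + 5.0000i


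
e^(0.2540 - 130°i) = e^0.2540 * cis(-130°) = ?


e^0.2540 = 1.2892
cos(-130°) = -0.6428
sin(-130°) = -0.76604
Real = 1.2892*(-0.6428) = -0.8287
Imag = 1.2892*(-0.76604) = -0.9876

-0.8287 - 0.9876i


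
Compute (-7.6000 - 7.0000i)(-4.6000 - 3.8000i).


Real = -7.6*(-4.6) - (-7)*(-3.8) = 34.96 - 26.6 = 8.36
Imag = -7.6*(-3.8) - (4.6)*(-7) = 28.88 + 32.2 = 61.08

8.3600 + 61.0800i


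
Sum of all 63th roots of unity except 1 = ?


With w = e^(2*pi*i/63), all 63 of the 63th roots of unity w^0 = 1, w, ..., w^(62) sum to 0: 1 + w + ... + w^(62) = (1 - w^63)/(1 - w) = 0 since w^63 = 1, w ≠ 1.
Removing the root 1: w + w^2 + ... + w^(62) = 0 - 1 = -1

Sum = -1


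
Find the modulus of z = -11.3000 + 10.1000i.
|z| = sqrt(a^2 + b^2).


|z| = sqrt((-11.3)^2 + 10.1^2) = sqrt(127.69 + 102.01) = sqrt(229.7) = 15.1559

|z| = 15.1559


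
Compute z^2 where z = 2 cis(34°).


r^2 = 2^2 = 4
n*theta = 2*34° = 68° = 68° (mod 360)
a = 4*cos(68°) = 1.4984
b = 4*sin(68°) = 3.7087

4 cis(68°) = 1.4984 + 3.7087i


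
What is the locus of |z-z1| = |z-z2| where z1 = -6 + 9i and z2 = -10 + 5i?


Equal distances means the locus is the perpendicular bisector of z1 and z2.
Midpoint = ((-6+(-10))/2, (9+5)/2) = (-8.0000, 7.0000)

Perpendicular bisector through (-8.0000, 7.0000)


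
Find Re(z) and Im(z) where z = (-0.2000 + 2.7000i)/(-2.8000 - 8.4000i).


Multiply by conjugate: (-0.2000 + 2.7000i)(-2.8000 + 8.4000i) / ((-2.8)^2 + (-8.4)^2)
Numerator real = -0.2*(-2.8) + 2.7*(-8.4) = -22.12
Numerator imag = 2.7*(-2.8) - (-0.2)*(-8.4) = -9.24
Denominator = 78.4
Re(z) = -22.12/78.4 = -0.2821
Im(z) = -9.24/78.4 = -0.1179

Re(z) = -0.2821, Im(z) = -0.1179


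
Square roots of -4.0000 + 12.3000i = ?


|z| = sqrt(16+151.29) = 12.9341
sqrt((|z|+a)/2) = sqrt((12.9341+(-4))/2) = sqrt(4.4670) = 2.1135
sqrt((|z|-a)/2) = sqrt((12.9341-(-4))/2) = sqrt(8.4670) = 2.9098

±(2.1135 + 2.9098i) i.e. 2.1135 + 2.9098i and -2.1135 - 2.9098i


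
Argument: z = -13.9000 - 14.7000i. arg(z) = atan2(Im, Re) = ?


Re = -13.9, Im = -14.7
arg = atan2(-14.7, -13.9) = -133.3977 degrees

arg(z) = -133.3977 degrees


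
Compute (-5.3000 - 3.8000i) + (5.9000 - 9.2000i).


Real: -5.3 + 5.9 = 0.6
Imag: -3.8 - 9.2 = -13

0.6000 - 13.0000i


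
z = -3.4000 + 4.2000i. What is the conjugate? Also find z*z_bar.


z_bar = -3.4000 - 4.2000i
z*z_bar = (-3.4)^2 + 4.2^2 = 11.56 + 17.64 = 29.2

z_bar = -3.4000 - 4.2000i, z*z_bar = 29.2
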